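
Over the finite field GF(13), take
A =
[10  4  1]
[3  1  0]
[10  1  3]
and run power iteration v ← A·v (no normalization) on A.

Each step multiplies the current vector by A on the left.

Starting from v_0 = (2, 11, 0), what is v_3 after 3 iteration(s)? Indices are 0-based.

v_0 = (2, 11, 0).
v_1 = A·v_0 = (12, 4, 5).
v_2 = A·v_1 = (11, 1, 9).
v_3 = A·v_2 = (6, 8, 8).

v_3 = (6, 8, 8)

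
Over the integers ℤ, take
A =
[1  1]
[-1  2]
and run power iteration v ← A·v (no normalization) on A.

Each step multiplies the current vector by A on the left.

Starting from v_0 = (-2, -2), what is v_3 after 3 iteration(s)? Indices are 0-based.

v_0 = (-2, -2).
v_1 = A·v_0 = (-4, -2).
v_2 = A·v_1 = (-6, 0).
v_3 = A·v_2 = (-6, 6).

v_3 = (-6, 6)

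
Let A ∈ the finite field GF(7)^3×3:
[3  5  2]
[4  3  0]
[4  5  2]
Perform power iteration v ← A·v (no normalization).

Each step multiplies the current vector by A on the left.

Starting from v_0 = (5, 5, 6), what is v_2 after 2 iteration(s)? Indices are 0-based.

v_0 = (5, 5, 6).
v_1 = A·v_0 = (3, 0, 1).
v_2 = A·v_1 = (4, 5, 0).

v_2 = (4, 5, 0)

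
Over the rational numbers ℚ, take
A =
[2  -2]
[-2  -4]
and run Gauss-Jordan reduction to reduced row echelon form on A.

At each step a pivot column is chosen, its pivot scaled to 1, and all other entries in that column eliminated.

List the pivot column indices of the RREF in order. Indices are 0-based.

pivot(0,0)=2: scale R0 → (1, -1)
  clear (1,0): R1 −= (-2)R0 → (0, -6)
pivot(1,1)=-6: scale R1 → (0, 1)
  clear (0,1): R0 −= (-1)R1 → (1, 0)

pivot columns: 0, 1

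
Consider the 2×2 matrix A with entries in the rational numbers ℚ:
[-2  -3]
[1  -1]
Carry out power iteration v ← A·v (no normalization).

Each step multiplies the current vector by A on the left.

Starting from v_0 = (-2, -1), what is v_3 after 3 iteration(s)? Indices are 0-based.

v_3 = (-2, -19)

v_0 = (-2, -1).
v_1 = A·v_0 = (7, -1).
v_2 = A·v_1 = (-11, 8).
v_3 = A·v_2 = (-2, -19).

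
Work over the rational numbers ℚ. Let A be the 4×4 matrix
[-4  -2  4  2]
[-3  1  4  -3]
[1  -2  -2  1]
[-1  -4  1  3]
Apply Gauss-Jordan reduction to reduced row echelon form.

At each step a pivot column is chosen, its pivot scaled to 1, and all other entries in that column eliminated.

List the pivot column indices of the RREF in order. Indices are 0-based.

step 1: normalize row 0 (÷-4) = (1, 1/2, -1, -1/2)
  row 1: subtract -3×row0 = (0, 5/2, 1, -9/2)
  row 2: subtract 1×row0 = (0, -5/2, -1, 3/2)
  row 3: subtract -1×row0 = (0, -7/2, 0, 5/2)
step 2: normalize row 1 (÷5/2) = (0, 1, 2/5, -9/5)
  row 0: subtract 1/2×row1 = (1, 0, -6/5, 2/5)
  row 2: subtract -5/2×row1 = (0, 0, 0, -3)
  row 3: subtract -7/2×row1 = (0, 0, 7/5, -19/5)
step 3: exchange rows 2,3
step 3: normalize row 2 (÷7/5) = (0, 0, 1, -19/7)
  row 0: subtract -6/5×row2 = (1, 0, 0, -20/7)
  row 1: subtract 2/5×row2 = (0, 1, 0, -5/7)
step 4: normalize row 3 (÷-3) = (0, 0, 0, 1)
  row 0: subtract -20/7×row3 = (1, 0, 0, 0)
  row 1: subtract -5/7×row3 = (0, 1, 0, 0)
  row 2: subtract -19/7×row3 = (0, 0, 1, 0)

pivot columns: 0, 1, 2, 3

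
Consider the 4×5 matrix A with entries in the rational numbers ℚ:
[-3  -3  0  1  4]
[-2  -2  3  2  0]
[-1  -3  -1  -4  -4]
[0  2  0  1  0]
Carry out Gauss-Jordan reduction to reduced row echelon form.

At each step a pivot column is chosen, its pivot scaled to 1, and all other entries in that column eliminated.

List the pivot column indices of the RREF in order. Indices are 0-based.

[1] R0 /= -3  ⇒  (1, 1, 0, -1/3, -4/3)
     R1 -= -2·R0  ⇒  (0, 0, 3, 4/3, -8/3)
     R2 -= -1·R0  ⇒  (0, -2, -1, -13/3, -16/3)
[2] R1 <-> R2
[2] R1 /= -2  ⇒  (0, 1, 1/2, 13/6, 8/3)
     R0 -= 1·R1  ⇒  (1, 0, -1/2, -5/2, -4)
     R3 -= 2·R1  ⇒  (0, 0, -1, -10/3, -16/3)
[3] R2 /= 3  ⇒  (0, 0, 1, 4/9, -8/9)
     R0 -= -1/2·R2  ⇒  (1, 0, 0, -41/18, -40/9)
     R1 -= 1/2·R2  ⇒  (0, 1, 0, 35/18, 28/9)
     R3 -= -1·R2  ⇒  (0, 0, 0, -26/9, -56/9)
[4] R3 /= -26/9  ⇒  (0, 0, 0, 1, 28/13)
     R0 -= -41/18·R3  ⇒  (1, 0, 0, 0, 6/13)
     R1 -= 35/18·R3  ⇒  (0, 1, 0, 0, -14/13)
     R2 -= 4/9·R3  ⇒  (0, 0, 1, 0, -24/13)

pivot columns: 0, 1, 2, 3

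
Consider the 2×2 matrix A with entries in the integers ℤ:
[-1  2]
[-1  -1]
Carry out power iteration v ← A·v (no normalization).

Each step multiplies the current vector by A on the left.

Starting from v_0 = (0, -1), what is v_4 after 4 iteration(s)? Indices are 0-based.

v_0 = (0, -1).
v_1 = A·v_0 = (-2, 1).
v_2 = A·v_1 = (4, 1).
v_3 = A·v_2 = (-2, -5).
v_4 = A·v_3 = (-8, 7).

v_4 = (-8, 7)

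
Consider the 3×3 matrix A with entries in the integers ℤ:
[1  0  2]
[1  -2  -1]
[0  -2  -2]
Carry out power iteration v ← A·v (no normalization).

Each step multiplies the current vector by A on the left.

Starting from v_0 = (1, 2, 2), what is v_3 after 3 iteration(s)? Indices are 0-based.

v_3 = (41, -83, -98)

v_0 = (1, 2, 2).
v_1 = A·v_0 = (5, -5, -8).
v_2 = A·v_1 = (-11, 23, 26).
v_3 = A·v_2 = (41, -83, -98).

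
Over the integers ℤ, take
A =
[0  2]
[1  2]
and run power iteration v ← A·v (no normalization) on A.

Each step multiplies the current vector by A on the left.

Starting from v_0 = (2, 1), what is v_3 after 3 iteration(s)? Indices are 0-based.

v_3 = (20, 28)

v_0 = (2, 1).
v_1 = A·v_0 = (2, 4).
v_2 = A·v_1 = (8, 10).
v_3 = A·v_2 = (20, 28).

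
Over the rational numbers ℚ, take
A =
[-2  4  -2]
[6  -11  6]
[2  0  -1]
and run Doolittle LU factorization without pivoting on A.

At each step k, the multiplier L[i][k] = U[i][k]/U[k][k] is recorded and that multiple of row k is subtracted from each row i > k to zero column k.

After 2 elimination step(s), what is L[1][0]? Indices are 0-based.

[col 0] pivot -2
  R1 -= -3*R0 → (0, 1, 0)  (L[1][0] := -3)
  R2 -= -1*R0 → (0, 4, -3)  (L[2][0] := -1)
[col 1] pivot 1
  R2 -= 4*R1 → (0, 0, -3)  (L[2][1] := 4)

L[1][0] = -3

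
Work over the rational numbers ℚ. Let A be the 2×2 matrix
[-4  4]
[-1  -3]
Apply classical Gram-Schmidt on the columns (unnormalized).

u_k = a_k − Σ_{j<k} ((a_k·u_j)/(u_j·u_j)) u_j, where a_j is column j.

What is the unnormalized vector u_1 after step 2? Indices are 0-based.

Step 1: u_0 = a_0 = (-4, -1).
Step 2: u_1 = a_1 − (-13/17)·u_0 = (16/17, -64/17).

u_1 = (16/17, -64/17)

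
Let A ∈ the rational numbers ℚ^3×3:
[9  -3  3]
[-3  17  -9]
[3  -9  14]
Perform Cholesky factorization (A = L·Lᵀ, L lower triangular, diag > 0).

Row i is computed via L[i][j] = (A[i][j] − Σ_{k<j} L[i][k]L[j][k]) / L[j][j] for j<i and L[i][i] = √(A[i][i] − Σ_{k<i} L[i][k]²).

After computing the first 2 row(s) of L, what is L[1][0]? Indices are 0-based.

Step 1: L[0][0] = √(9) = 3.
  L[1][0] = (-3) / L[0][0] = -1.
Step 2: L[1][1] = √(16) = 4.

L[1][0] = -1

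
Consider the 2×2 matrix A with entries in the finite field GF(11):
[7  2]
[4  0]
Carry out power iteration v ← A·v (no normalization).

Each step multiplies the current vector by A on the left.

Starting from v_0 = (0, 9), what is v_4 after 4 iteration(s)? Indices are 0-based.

v_0 = (0, 9).
v_1 = A·v_0 = (7, 0).
v_2 = A·v_1 = (5, 6).
v_3 = A·v_2 = (3, 9).
v_4 = A·v_3 = (6, 1).

v_4 = (6, 1)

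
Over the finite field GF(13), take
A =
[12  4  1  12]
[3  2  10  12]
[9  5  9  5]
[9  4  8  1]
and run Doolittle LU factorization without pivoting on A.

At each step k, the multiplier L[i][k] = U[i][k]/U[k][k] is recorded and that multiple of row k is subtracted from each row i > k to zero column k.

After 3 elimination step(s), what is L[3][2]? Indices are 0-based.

L[3][2] = 6

k=0: U[0][0]=12
  eliminate (1,0): mult=10, new row 1: (0, 1, 0, 9); set L[1][0]=10
  eliminate (2,0): mult=4, new row 2: (0, 2, 5, 9); set L[2][0]=4
  eliminate (3,0): mult=4, new row 3: (0, 1, 4, 5); set L[3][0]=4
k=1: U[1][1]=1
  eliminate (2,1): mult=2, new row 2: (0, 0, 5, 4); set L[2][1]=2
  eliminate (3,1): mult=1, new row 3: (0, 0, 4, 9); set L[3][1]=1
k=2: U[2][2]=5
  eliminate (3,2): mult=6, new row 3: (0, 0, 0, 11); set L[3][2]=6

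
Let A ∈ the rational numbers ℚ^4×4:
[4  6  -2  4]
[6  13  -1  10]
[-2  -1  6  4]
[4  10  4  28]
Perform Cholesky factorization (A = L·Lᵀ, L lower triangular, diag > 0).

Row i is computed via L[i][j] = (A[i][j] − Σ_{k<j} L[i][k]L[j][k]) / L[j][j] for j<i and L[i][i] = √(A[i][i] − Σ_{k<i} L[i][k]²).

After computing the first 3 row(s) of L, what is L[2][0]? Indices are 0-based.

L[2][0] = -1

Step 1: L[0][0] = √(4) = 2.
  L[1][0] = (6) / L[0][0] = 3.
Step 2: L[1][1] = √(4) = 2.
  L[2][0] = (-2) / L[0][0] = -1.
  L[2][1] = (2) / L[1][1] = 1.
Step 3: L[2][2] = √(4) = 2.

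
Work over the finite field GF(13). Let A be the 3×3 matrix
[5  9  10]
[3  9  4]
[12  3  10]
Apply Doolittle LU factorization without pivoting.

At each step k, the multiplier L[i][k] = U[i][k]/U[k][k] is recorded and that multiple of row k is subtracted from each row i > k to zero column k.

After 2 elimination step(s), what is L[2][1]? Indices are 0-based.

[col 0] pivot 5
  R1 -= 11*R0 → (0, 1, 11)  (L[1][0] := 11)
  R2 -= 5*R0 → (0, 10, 12)  (L[2][0] := 5)
[col 1] pivot 1
  R2 -= 10*R1 → (0, 0, 6)  (L[2][1] := 10)

L[2][1] = 10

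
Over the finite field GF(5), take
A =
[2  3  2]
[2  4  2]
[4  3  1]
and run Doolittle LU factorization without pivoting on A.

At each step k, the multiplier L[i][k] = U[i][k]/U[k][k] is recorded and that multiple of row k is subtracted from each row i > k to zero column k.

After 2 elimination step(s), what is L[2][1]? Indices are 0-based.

Step 1: pivot at (0,0) is 2.
  row1 ← row1 − (1)·row0  ⇒  L[1][0]=1, U row1=(0, 1, 0)
  row2 ← row2 − (2)·row0  ⇒  L[2][0]=2, U row2=(0, 2, 2)
Step 2: pivot at (1,1) is 1.
  row2 ← row2 − (2)·row1  ⇒  L[2][1]=2, U row2=(0, 0, 2)

L[2][1] = 2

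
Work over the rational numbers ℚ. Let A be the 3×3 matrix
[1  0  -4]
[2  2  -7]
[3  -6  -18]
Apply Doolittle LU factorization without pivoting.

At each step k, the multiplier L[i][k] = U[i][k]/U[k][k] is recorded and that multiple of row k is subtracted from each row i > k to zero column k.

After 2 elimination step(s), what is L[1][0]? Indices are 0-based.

L[1][0] = 2

[col 0] pivot 1
  R1 -= 2*R0 → (0, 2, 1)  (L[1][0] := 2)
  R2 -= 3*R0 → (0, -6, -6)  (L[2][0] := 3)
[col 1] pivot 2
  R2 -= -3*R1 → (0, 0, -3)  (L[2][1] := -3)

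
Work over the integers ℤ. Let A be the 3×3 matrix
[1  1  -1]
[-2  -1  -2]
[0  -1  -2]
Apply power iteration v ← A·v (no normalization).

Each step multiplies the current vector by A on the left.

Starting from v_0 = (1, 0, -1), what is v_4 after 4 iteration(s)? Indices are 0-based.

v_0 = (1, 0, -1).
v_1 = A·v_0 = (2, 0, 2).
v_2 = A·v_1 = (0, -8, -4).
v_3 = A·v_2 = (-4, 16, 16).
v_4 = A·v_3 = (-4, -40, -48).

v_4 = (-4, -40, -48)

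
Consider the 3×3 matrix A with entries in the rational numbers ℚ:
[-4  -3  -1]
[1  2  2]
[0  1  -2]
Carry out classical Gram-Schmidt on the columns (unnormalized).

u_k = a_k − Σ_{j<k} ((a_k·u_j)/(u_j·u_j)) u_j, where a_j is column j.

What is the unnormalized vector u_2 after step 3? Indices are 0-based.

Step 1: u_0 = a_0 = (-4, 1, 0).
Step 2: u_1 = a_1 − (14/17)·u_0 = (5/17, 20/17, 1).
Step 3: u_2 = a_2 − (6/17)·u_0 − (1/42)·u_1 = (17/42, 34/21, -85/42).

u_2 = (17/42, 34/21, -85/42)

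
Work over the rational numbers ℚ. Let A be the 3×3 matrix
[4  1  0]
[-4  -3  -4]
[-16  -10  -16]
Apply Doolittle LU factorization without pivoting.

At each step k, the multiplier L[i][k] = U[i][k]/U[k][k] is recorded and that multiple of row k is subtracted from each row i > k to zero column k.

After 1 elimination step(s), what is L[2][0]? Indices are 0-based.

[col 0] pivot 4
  R1 -= -1*R0 → (0, -2, -4)  (L[1][0] := -1)
  R2 -= -4*R0 → (0, -6, -16)  (L[2][0] := -4)

L[2][0] = -4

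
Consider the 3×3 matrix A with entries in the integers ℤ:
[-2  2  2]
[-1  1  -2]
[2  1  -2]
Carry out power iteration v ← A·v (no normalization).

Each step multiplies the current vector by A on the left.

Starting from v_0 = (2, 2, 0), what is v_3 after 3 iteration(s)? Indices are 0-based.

v_0 = (2, 2, 0).
v_1 = A·v_0 = (0, 0, 6).
v_2 = A·v_1 = (12, -12, -12).
v_3 = A·v_2 = (-72, 0, 36).

v_3 = (-72, 0, 36)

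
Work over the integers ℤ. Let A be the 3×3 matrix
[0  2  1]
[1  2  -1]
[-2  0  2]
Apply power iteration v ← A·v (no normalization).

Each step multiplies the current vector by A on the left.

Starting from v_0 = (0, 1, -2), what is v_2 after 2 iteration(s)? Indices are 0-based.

v_0 = (0, 1, -2).
v_1 = A·v_0 = (0, 4, -4).
v_2 = A·v_1 = (4, 12, -8).

v_2 = (4, 12, -8)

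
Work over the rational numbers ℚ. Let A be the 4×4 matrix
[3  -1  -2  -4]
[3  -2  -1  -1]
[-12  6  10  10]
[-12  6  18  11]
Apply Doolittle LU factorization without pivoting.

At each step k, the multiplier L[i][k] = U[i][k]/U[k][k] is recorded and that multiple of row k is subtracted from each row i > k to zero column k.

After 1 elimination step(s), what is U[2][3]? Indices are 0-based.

U[2][3] = -6

Step 1: pivot at (0,0) is 3.
  row1 ← row1 − (1)·row0  ⇒  L[1][0]=1, U row1=(0, -1, 1, 3)
  row2 ← row2 − (-4)·row0  ⇒  L[2][0]=-4, U row2=(0, 2, 2, -6)
  row3 ← row3 − (-4)·row0  ⇒  L[3][0]=-4, U row3=(0, 2, 10, -5)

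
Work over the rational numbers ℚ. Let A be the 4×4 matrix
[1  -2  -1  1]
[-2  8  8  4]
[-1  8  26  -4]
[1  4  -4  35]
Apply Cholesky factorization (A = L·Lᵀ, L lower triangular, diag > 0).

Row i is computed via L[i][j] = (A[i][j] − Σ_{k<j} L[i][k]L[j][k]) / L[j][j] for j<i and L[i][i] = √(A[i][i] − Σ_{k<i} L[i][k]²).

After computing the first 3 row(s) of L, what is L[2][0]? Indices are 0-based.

L[2][0] = -1

Step 1: L[0][0] = √(1) = 1.
  L[1][0] = (-2) / L[0][0] = -2.
Step 2: L[1][1] = √(4) = 2.
  L[2][0] = (-1) / L[0][0] = -1.
  L[2][1] = (6) / L[1][1] = 3.
Step 3: L[2][2] = √(16) = 4.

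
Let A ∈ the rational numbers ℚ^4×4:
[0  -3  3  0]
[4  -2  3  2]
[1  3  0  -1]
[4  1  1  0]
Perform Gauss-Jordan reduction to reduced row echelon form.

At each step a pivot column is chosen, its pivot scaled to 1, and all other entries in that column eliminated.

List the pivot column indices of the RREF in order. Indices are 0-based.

pivot columns: 0, 1, 2, 3

pivot(0,0): swap R0↔R1
pivot(0,0)=4: scale R0 → (1, -1/2, 3/4, 1/2)
  clear (2,0): R2 −= (1)R0 → (0, 7/2, -3/4, -3/2)
  clear (3,0): R3 −= (4)R0 → (0, 3, -2, -2)
pivot(1,1)=-3: scale R1 → (0, 1, -1, 0)
  clear (0,1): R0 −= (-1/2)R1 → (1, 0, 1/4, 1/2)
  clear (2,1): R2 −= (7/2)R1 → (0, 0, 11/4, -3/2)
  clear (3,1): R3 −= (3)R1 → (0, 0, 1, -2)
pivot(2,2)=11/4: scale R2 → (0, 0, 1, -6/11)
  clear (0,2): R0 −= (1/4)R2 → (1, 0, 0, 7/11)
  clear (1,2): R1 −= (-1)R2 → (0, 1, 0, -6/11)
  clear (3,2): R3 −= (1)R2 → (0, 0, 0, -16/11)
pivot(3,3)=-16/11: scale R3 → (0, 0, 0, 1)
  clear (0,3): R0 −= (7/11)R3 → (1, 0, 0, 0)
  clear (1,3): R1 −= (-6/11)R3 → (0, 1, 0, 0)
  clear (2,3): R2 −= (-6/11)R3 → (0, 0, 1, 0)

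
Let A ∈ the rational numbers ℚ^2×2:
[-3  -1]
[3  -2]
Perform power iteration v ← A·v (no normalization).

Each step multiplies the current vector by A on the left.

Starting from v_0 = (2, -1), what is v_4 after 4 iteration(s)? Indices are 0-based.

v_4 = (-113, -136)

v_0 = (2, -1).
v_1 = A·v_0 = (-5, 8).
v_2 = A·v_1 = (7, -31).
v_3 = A·v_2 = (10, 83).
v_4 = A·v_3 = (-113, -136).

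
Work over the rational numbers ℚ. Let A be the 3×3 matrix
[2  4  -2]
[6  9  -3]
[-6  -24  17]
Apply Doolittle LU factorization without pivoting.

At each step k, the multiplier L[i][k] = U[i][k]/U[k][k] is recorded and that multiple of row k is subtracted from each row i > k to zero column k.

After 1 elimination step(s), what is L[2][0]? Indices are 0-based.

L[2][0] = -3

[col 0] pivot 2
  R1 -= 3*R0 → (0, -3, 3)  (L[1][0] := 3)
  R2 -= -3*R0 → (0, -12, 11)  (L[2][0] := -3)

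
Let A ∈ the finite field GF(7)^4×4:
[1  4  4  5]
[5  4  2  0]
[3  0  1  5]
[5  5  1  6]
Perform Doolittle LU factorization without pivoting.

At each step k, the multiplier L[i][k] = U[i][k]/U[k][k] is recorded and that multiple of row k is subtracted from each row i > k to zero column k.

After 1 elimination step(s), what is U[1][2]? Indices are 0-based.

U[1][2] = 3

k=0: U[0][0]=1
  eliminate (1,0): mult=5, new row 1: (0, 5, 3, 3); set L[1][0]=5
  eliminate (2,0): mult=3, new row 2: (0, 2, 3, 4); set L[2][0]=3
  eliminate (3,0): mult=5, new row 3: (0, 6, 2, 2); set L[3][0]=5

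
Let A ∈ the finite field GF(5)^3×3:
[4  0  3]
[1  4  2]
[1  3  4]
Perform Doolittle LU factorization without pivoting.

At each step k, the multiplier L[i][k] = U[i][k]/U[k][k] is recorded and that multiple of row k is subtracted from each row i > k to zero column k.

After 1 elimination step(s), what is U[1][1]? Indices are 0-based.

U[1][1] = 4

[col 0] pivot 4
  R1 -= 4*R0 → (0, 4, 0)  (L[1][0] := 4)
  R2 -= 4*R0 → (0, 3, 2)  (L[2][0] := 4)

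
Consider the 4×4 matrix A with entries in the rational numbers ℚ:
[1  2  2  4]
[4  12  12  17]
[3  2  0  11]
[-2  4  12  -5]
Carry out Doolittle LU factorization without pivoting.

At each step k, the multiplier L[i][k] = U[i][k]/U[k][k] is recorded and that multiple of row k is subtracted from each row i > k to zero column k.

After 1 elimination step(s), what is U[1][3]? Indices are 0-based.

U[1][3] = 1

k=0: U[0][0]=1
  eliminate (1,0): mult=4, new row 1: (0, 4, 4, 1); set L[1][0]=4
  eliminate (2,0): mult=3, new row 2: (0, -4, -6, -1); set L[2][0]=3
  eliminate (3,0): mult=-2, new row 3: (0, 8, 16, 3); set L[3][0]=-2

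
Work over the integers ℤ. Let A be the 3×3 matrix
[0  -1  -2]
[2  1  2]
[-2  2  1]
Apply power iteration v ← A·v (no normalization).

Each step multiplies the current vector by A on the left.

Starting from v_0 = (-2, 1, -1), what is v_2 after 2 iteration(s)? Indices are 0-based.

v_2 = (-5, 7, -7)

v_0 = (-2, 1, -1).
v_1 = A·v_0 = (1, -5, 5).
v_2 = A·v_1 = (-5, 7, -7).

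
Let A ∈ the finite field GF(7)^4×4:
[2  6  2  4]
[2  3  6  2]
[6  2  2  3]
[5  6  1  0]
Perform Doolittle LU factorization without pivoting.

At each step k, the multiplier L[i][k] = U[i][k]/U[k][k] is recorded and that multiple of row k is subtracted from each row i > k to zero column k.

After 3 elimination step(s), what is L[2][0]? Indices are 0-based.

Step 1: pivot at (0,0) is 2.
  row1 ← row1 − (1)·row0  ⇒  L[1][0]=1, U row1=(0, 4, 4, 5)
  row2 ← row2 − (3)·row0  ⇒  L[2][0]=3, U row2=(0, 5, 3, 5)
  row3 ← row3 − (6)·row0  ⇒  L[3][0]=6, U row3=(0, 5, 3, 4)
Step 2: pivot at (1,1) is 4.
  row2 ← row2 − (3)·row1  ⇒  L[2][1]=3, U row2=(0, 0, 5, 4)
  row3 ← row3 − (3)·row1  ⇒  L[3][1]=3, U row3=(0, 0, 5, 3)
Step 3: pivot at (2,2) is 5.
  row3 ← row3 − (1)·row2  ⇒  L[3][2]=1, U row3=(0, 0, 0, 6)

L[2][0] = 3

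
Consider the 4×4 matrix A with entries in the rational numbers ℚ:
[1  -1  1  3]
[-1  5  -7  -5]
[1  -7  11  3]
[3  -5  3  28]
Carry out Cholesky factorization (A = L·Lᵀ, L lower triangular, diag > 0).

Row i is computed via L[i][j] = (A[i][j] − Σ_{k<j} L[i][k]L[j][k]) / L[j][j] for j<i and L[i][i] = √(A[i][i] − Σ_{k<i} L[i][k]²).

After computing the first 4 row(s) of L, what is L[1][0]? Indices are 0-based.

Step 1: L[0][0] = √(1) = 1.
  L[1][0] = (-1) / L[0][0] = -1.
Step 2: L[1][1] = √(4) = 2.
  L[2][0] = (1) / L[0][0] = 1.
  L[2][1] = (-6) / L[1][1] = -3.
Step 3: L[2][2] = √(1) = 1.
  L[3][0] = (3) / L[0][0] = 3.
  L[3][1] = (-2) / L[1][1] = -1.
  L[3][2] = (-3) / L[2][2] = -3.
Step 4: L[3][3] = √(9) = 3.

L[1][0] = -1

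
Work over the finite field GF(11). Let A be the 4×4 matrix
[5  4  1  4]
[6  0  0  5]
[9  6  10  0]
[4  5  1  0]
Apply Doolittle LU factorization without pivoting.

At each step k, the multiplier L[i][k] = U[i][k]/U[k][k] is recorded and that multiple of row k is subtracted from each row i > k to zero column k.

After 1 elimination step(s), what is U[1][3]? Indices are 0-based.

U[1][3] = 9

Step 1: pivot at (0,0) is 5.
  row1 ← row1 − (10)·row0  ⇒  L[1][0]=10, U row1=(0, 4, 1, 9)
  row2 ← row2 − (4)·row0  ⇒  L[2][0]=4, U row2=(0, 1, 6, 6)
  row3 ← row3 − (3)·row0  ⇒  L[3][0]=3, U row3=(0, 4, 9, 10)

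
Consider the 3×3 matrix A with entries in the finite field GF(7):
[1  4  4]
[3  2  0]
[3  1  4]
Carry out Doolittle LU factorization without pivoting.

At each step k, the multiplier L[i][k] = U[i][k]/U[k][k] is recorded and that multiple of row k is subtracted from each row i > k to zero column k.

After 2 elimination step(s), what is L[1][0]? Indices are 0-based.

[col 0] pivot 1
  R1 -= 3*R0 → (0, 4, 2)  (L[1][0] := 3)
  R2 -= 3*R0 → (0, 3, 6)  (L[2][0] := 3)
[col 1] pivot 4
  R2 -= 6*R1 → (0, 0, 1)  (L[2][1] := 6)

L[1][0] = 3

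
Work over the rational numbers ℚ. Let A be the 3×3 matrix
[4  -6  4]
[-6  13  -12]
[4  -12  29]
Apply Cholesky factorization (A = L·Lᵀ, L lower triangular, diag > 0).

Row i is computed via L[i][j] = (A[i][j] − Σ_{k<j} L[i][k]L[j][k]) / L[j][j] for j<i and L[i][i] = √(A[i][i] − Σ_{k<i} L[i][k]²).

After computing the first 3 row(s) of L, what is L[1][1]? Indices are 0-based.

Step 1: L[0][0] = √(4) = 2.
  L[1][0] = (-6) / L[0][0] = -3.
Step 2: L[1][1] = √(4) = 2.
  L[2][0] = (4) / L[0][0] = 2.
  L[2][1] = (-6) / L[1][1] = -3.
Step 3: L[2][2] = √(16) = 4.

L[1][1] = 2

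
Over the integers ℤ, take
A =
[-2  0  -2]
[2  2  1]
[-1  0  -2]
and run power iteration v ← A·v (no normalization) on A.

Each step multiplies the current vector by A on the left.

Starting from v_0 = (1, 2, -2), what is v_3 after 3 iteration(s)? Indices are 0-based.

v_0 = (1, 2, -2).
v_1 = A·v_0 = (2, 4, 3).
v_2 = A·v_1 = (-10, 15, -8).
v_3 = A·v_2 = (36, 2, 26).

v_3 = (36, 2, 26)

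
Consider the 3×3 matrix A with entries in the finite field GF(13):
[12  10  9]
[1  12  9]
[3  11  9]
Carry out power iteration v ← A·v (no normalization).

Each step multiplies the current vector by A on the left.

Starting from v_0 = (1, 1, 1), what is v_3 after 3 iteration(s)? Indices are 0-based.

v_3 = (12, 1, 5)

v_0 = (1, 1, 1).
v_1 = A·v_0 = (5, 9, 10).
v_2 = A·v_1 = (6, 8, 9).
v_3 = A·v_2 = (12, 1, 5).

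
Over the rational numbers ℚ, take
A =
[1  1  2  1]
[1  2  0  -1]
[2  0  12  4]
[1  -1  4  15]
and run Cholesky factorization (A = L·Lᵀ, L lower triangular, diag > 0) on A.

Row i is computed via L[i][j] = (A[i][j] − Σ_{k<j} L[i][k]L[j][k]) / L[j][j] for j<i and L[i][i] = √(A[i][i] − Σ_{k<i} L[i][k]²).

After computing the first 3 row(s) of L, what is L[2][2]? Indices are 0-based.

Step 1: L[0][0] = √(1) = 1.
  L[1][0] = (1) / L[0][0] = 1.
Step 2: L[1][1] = √(1) = 1.
  L[2][0] = (2) / L[0][0] = 2.
  L[2][1] = (-2) / L[1][1] = -2.
Step 3: L[2][2] = √(4) = 2.

L[2][2] = 2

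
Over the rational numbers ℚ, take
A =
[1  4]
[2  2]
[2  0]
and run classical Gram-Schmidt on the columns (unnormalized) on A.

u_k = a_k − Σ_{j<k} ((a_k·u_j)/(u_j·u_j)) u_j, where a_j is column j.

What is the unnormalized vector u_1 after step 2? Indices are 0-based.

u_1 = (28/9, 2/9, -16/9)

Step 1: u_0 = a_0 = (1, 2, 2).
Step 2: u_1 = a_1 − (8/9)·u_0 = (28/9, 2/9, -16/9).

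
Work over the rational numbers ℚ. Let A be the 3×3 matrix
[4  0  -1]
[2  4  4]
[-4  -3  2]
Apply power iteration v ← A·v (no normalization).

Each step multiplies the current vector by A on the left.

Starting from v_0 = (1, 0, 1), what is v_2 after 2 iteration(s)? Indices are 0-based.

v_2 = (14, 22, -34)

v_0 = (1, 0, 1).
v_1 = A·v_0 = (3, 6, -2).
v_2 = A·v_1 = (14, 22, -34).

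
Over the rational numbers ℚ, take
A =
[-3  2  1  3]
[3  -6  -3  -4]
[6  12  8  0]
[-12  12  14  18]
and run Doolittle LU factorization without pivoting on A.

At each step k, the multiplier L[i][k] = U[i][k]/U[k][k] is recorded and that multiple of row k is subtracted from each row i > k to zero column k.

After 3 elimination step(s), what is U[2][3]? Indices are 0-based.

k=0: U[0][0]=-3
  eliminate (1,0): mult=-1, new row 1: (0, -4, -2, -1); set L[1][0]=-1
  eliminate (2,0): mult=-2, new row 2: (0, 16, 10, 6); set L[2][0]=-2
  eliminate (3,0): mult=4, new row 3: (0, 4, 10, 6); set L[3][0]=4
k=1: U[1][1]=-4
  eliminate (2,1): mult=-4, new row 2: (0, 0, 2, 2); set L[2][1]=-4
  eliminate (3,1): mult=-1, new row 3: (0, 0, 8, 5); set L[3][1]=-1
k=2: U[2][2]=2
  eliminate (3,2): mult=4, new row 3: (0, 0, 0, -3); set L[3][2]=4

U[2][3] = 2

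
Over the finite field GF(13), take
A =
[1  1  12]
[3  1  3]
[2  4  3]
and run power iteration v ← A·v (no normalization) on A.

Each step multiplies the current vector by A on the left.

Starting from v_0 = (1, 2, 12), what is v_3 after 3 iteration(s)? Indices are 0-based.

v_0 = (1, 2, 12).
v_1 = A·v_0 = (4, 2, 7).
v_2 = A·v_1 = (12, 9, 11).
v_3 = A·v_2 = (10, 0, 2).

v_3 = (10, 0, 2)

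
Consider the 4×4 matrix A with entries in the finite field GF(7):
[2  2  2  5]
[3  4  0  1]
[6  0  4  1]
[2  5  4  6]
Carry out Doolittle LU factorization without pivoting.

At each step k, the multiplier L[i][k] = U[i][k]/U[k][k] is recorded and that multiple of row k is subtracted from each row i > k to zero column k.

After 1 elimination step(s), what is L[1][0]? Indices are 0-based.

[col 0] pivot 2
  R1 -= 5*R0 → (0, 1, 4, 4)  (L[1][0] := 5)
  R2 -= 3*R0 → (0, 1, 5, 0)  (L[2][0] := 3)
  R3 -= 1*R0 → (0, 3, 2, 1)  (L[3][0] := 1)

L[1][0] = 5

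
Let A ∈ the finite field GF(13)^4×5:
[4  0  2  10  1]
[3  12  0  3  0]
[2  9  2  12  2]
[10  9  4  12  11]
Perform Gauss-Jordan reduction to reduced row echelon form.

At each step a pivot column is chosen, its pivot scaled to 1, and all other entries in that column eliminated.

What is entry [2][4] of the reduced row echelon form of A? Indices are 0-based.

M[2][4] = 8

pivot(0,0)=4: scale R0 → (1, 0, 7, 9, 10)
  clear (1,0): R1 −= (3)R0 → (0, 12, 5, 2, 9)
  clear (2,0): R2 −= (2)R0 → (0, 9, 1, 7, 8)
  clear (3,0): R3 −= (10)R0 → (0, 9, 12, 0, 2)
pivot(1,1)=12: scale R1 → (0, 1, 8, 11, 4)
  clear (2,1): R2 −= (9)R1 → (0, 0, 7, 12, 11)
  clear (3,1): R3 −= (9)R1 → (0, 0, 5, 5, 5)
pivot(2,2)=7: scale R2 → (0, 0, 1, 11, 9)
  clear (0,2): R0 −= (7)R2 → (1, 0, 0, 10, 12)
  clear (1,2): R1 −= (8)R2 → (0, 1, 0, 1, 10)
  clear (3,2): R3 −= (5)R2 → (0, 0, 0, 2, 12)
pivot(3,3)=2: scale R3 → (0, 0, 0, 1, 6)
  clear (0,3): R0 −= (10)R3 → (1, 0, 0, 0, 4)
  clear (1,3): R1 −= (1)R3 → (0, 1, 0, 0, 4)
  clear (2,3): R2 −= (11)R3 → (0, 0, 1, 0, 8)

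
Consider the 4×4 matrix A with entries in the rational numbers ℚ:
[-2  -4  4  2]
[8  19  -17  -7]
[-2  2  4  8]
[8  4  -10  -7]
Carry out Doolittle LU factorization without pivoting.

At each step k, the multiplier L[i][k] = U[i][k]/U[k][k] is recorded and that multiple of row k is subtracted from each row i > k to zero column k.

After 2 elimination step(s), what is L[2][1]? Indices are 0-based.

L[2][1] = 2

Step 1: pivot at (0,0) is -2.
  row1 ← row1 − (-4)·row0  ⇒  L[1][0]=-4, U row1=(0, 3, -1, 1)
  row2 ← row2 − (1)·row0  ⇒  L[2][0]=1, U row2=(0, 6, 0, 6)
  row3 ← row3 − (-4)·row0  ⇒  L[3][0]=-4, U row3=(0, -12, 6, 1)
Step 2: pivot at (1,1) is 3.
  row2 ← row2 − (2)·row1  ⇒  L[2][1]=2, U row2=(0, 0, 2, 4)
  row3 ← row3 − (-4)·row1  ⇒  L[3][1]=-4, U row3=(0, 0, 2, 5)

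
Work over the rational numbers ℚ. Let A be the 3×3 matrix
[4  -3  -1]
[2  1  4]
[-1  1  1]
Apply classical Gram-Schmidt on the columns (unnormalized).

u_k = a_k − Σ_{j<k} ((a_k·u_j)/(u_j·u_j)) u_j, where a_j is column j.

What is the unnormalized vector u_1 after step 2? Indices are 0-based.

Step 1: u_0 = a_0 = (4, 2, -1).
Step 2: u_1 = a_1 − (-11/21)·u_0 = (-19/21, 43/21, 10/21).

u_1 = (-19/21, 43/21, 10/21)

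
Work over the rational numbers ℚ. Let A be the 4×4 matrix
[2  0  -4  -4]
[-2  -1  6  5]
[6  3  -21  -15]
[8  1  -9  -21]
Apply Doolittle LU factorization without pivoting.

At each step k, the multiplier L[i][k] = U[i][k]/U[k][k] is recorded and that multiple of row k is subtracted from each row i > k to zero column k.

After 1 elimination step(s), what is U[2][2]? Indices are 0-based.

k=0: U[0][0]=2
  eliminate (1,0): mult=-1, new row 1: (0, -1, 2, 1); set L[1][0]=-1
  eliminate (2,0): mult=3, new row 2: (0, 3, -9, -3); set L[2][0]=3
  eliminate (3,0): mult=4, new row 3: (0, 1, 7, -5); set L[3][0]=4

U[2][2] = -9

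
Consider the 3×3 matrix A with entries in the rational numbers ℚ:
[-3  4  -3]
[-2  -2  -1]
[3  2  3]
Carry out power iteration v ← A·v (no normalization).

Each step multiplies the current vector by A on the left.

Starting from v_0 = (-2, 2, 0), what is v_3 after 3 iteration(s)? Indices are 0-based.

v_0 = (-2, 2, 0).
v_1 = A·v_0 = (14, 0, -2).
v_2 = A·v_1 = (-36, -26, 36).
v_3 = A·v_2 = (-104, 88, -52).

v_3 = (-104, 88, -52)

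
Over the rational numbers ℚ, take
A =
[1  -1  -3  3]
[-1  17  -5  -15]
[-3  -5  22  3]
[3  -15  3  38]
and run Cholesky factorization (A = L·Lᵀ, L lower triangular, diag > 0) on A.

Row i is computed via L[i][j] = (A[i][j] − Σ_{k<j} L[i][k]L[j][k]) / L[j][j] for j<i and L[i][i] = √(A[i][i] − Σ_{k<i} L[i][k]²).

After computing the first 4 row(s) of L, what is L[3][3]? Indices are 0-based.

L[3][3] = 4

Step 1: L[0][0] = √(1) = 1.
  L[1][0] = (-1) / L[0][0] = -1.
Step 2: L[1][1] = √(16) = 4.
  L[2][0] = (-3) / L[0][0] = -3.
  L[2][1] = (-8) / L[1][1] = -2.
Step 3: L[2][2] = √(9) = 3.
  L[3][0] = (3) / L[0][0] = 3.
  L[3][1] = (-12) / L[1][1] = -3.
  L[3][2] = (6) / L[2][2] = 2.
Step 4: L[3][3] = √(16) = 4.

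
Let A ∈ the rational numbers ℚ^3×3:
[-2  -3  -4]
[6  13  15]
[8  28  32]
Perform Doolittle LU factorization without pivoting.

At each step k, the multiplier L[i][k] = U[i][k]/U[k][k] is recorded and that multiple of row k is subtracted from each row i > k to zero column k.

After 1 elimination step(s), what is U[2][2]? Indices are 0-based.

U[2][2] = 16

[col 0] pivot -2
  R1 -= -3*R0 → (0, 4, 3)  (L[1][0] := -3)
  R2 -= -4*R0 → (0, 16, 16)  (L[2][0] := -4)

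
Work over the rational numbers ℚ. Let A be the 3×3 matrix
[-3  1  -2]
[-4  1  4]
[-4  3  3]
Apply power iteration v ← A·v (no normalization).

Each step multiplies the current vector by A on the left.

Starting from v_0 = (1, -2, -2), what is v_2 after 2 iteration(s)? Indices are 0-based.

v_0 = (1, -2, -2).
v_1 = A·v_0 = (-1, -14, -16).
v_2 = A·v_1 = (21, -74, -86).

v_2 = (21, -74, -86)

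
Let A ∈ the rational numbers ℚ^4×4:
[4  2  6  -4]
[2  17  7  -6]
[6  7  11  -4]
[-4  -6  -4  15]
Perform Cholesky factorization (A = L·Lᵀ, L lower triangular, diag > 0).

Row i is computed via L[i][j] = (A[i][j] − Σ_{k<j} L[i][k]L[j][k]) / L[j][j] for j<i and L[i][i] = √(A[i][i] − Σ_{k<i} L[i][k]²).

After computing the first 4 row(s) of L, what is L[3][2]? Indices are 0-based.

L[3][2] = 3

Step 1: L[0][0] = √(4) = 2.
  L[1][0] = (2) / L[0][0] = 1.
Step 2: L[1][1] = √(16) = 4.
  L[2][0] = (6) / L[0][0] = 3.
  L[2][1] = (4) / L[1][1] = 1.
Step 3: L[2][2] = √(1) = 1.
  L[3][0] = (-4) / L[0][0] = -2.
  L[3][1] = (-4) / L[1][1] = -1.
  L[3][2] = (3) / L[2][2] = 3.
Step 4: L[3][3] = √(1) = 1.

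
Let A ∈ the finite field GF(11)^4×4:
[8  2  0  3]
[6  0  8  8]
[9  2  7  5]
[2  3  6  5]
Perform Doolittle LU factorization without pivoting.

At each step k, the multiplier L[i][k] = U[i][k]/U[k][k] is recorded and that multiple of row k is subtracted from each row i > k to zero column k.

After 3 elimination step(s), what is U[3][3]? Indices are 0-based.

U[3][3] = 8

Step 1: pivot at (0,0) is 8.
  row1 ← row1 − (9)·row0  ⇒  L[1][0]=9, U row1=(0, 4, 8, 3)
  row2 ← row2 − (8)·row0  ⇒  L[2][0]=8, U row2=(0, 8, 7, 3)
  row3 ← row3 − (3)·row0  ⇒  L[3][0]=3, U row3=(0, 8, 6, 7)
Step 2: pivot at (1,1) is 4.
  row2 ← row2 − (2)·row1  ⇒  L[2][1]=2, U row2=(0, 0, 2, 8)
  row3 ← row3 − (2)·row1  ⇒  L[3][1]=2, U row3=(0, 0, 1, 1)
Step 3: pivot at (2,2) is 2.
  row3 ← row3 − (6)·row2  ⇒  L[3][2]=6, U row3=(0, 0, 0, 8)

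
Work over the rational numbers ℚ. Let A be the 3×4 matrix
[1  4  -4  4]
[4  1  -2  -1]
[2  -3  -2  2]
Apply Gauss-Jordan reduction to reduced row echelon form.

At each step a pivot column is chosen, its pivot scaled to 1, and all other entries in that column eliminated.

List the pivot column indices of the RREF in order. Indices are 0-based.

pivot columns: 0, 1, 2

step 1: normalize row 0 (÷1) = (1, 4, -4, 4)
  row 1: subtract 4×row0 = (0, -15, 14, -17)
  row 2: subtract 2×row0 = (0, -11, 6, -6)
step 2: normalize row 1 (÷-15) = (0, 1, -14/15, 17/15)
  row 0: subtract 4×row1 = (1, 0, -4/15, -8/15)
  row 2: subtract -11×row1 = (0, 0, -64/15, 97/15)
step 3: normalize row 2 (÷-64/15) = (0, 0, 1, -97/64)
  row 0: subtract -4/15×row2 = (1, 0, 0, -15/16)
  row 1: subtract -14/15×row2 = (0, 1, 0, -9/32)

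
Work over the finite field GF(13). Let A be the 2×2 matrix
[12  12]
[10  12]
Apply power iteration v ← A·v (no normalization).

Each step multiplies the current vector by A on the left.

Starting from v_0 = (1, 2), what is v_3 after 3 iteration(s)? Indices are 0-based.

v_3 = (4, 1)

v_0 = (1, 2).
v_1 = A·v_0 = (10, 8).
v_2 = A·v_1 = (8, 1).
v_3 = A·v_2 = (4, 1).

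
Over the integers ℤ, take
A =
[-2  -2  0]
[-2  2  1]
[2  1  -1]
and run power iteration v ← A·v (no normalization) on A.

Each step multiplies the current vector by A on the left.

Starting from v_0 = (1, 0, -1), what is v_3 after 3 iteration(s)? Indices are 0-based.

v_3 = (-22, -28, 31)

v_0 = (1, 0, -1).
v_1 = A·v_0 = (-2, -3, 3).
v_2 = A·v_1 = (10, 1, -10).
v_3 = A·v_2 = (-22, -28, 31).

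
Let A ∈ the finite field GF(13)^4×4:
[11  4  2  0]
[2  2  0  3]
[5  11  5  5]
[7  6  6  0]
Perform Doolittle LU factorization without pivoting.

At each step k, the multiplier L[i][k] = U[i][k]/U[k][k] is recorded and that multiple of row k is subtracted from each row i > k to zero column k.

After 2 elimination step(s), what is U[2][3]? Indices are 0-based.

Step 1: pivot at (0,0) is 11.
  row1 ← row1 − (12)·row0  ⇒  L[1][0]=12, U row1=(0, 6, 2, 3)
  row2 ← row2 − (4)·row0  ⇒  L[2][0]=4, U row2=(0, 8, 10, 5)
  row3 ← row3 − (3)·row0  ⇒  L[3][0]=3, U row3=(0, 7, 0, 0)
Step 2: pivot at (1,1) is 6.
  row2 ← row2 − (10)·row1  ⇒  L[2][1]=10, U row2=(0, 0, 3, 1)
  row3 ← row3 − (12)·row1  ⇒  L[3][1]=12, U row3=(0, 0, 2, 3)

U[2][3] = 1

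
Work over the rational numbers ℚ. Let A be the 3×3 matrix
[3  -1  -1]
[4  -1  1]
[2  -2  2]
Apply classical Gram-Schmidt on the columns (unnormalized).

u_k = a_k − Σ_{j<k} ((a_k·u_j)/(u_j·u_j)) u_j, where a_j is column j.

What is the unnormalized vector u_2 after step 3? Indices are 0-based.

Step 1: u_0 = a_0 = (3, 4, 2).
Step 2: u_1 = a_1 − (-11/29)·u_0 = (4/29, 15/29, -36/29).
Step 3: u_2 = a_2 − (5/29)·u_0 − (-61/53)·u_1 = (-72/53, 48/53, 12/53).

u_2 = (-72/53, 48/53, 12/53)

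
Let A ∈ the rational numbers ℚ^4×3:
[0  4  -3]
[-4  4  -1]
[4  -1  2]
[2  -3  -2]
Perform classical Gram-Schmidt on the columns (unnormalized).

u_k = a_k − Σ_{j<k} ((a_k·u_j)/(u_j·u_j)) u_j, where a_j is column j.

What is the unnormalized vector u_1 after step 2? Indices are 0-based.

Step 1: u_0 = a_0 = (0, -4, 4, 2).
Step 2: u_1 = a_1 − (-13/18)·u_0 = (4, 10/9, 17/9, -14/9).

u_1 = (4, 10/9, 17/9, -14/9)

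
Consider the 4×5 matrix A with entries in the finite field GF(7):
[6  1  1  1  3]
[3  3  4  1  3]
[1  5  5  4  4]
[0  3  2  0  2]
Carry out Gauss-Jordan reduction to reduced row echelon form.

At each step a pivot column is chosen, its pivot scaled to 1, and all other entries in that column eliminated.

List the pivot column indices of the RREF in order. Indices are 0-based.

pivot columns: 0, 1, 2

[1] R0 /= 6  ⇒  (1, 6, 6, 6, 4)
     R1 -= 3·R0  ⇒  (0, 6, 0, 4, 5)
     R2 -= 1·R0  ⇒  (0, 6, 6, 5, 0)
[2] R1 /= 6  ⇒  (0, 1, 0, 3, 2)
     R0 -= 6·R1  ⇒  (1, 0, 6, 2, 6)
     R2 -= 6·R1  ⇒  (0, 0, 6, 1, 2)
     R3 -= 3·R1  ⇒  (0, 0, 2, 5, 3)
[3] R2 /= 6  ⇒  (0, 0, 1, 6, 5)
     R0 -= 6·R2  ⇒  (1, 0, 0, 1, 4)
     R3 -= 2·R2  ⇒  (0, 0, 0, 0, 0)
column 3 empty below row 3
column 4 empty below row 3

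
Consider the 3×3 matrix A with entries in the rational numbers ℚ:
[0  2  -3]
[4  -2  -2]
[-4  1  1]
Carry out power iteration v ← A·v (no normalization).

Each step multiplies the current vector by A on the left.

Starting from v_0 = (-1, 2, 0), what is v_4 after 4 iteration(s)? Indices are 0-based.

v_0 = (-1, 2, 0).
v_1 = A·v_0 = (4, -8, 6).
v_2 = A·v_1 = (-34, 20, -18).
v_3 = A·v_2 = (94, -140, 138).
v_4 = A·v_3 = (-694, 380, -378).

v_4 = (-694, 380, -378)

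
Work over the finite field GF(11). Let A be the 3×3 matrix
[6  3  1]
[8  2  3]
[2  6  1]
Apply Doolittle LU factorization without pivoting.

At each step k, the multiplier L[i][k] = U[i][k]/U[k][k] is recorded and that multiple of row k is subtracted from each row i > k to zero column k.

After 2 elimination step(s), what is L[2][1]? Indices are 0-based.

[col 0] pivot 6
  R1 -= 5*R0 → (0, 9, 9)  (L[1][0] := 5)
  R2 -= 4*R0 → (0, 5, 8)  (L[2][0] := 4)
[col 1] pivot 9
  R2 -= 3*R1 → (0, 0, 3)  (L[2][1] := 3)

L[2][1] = 3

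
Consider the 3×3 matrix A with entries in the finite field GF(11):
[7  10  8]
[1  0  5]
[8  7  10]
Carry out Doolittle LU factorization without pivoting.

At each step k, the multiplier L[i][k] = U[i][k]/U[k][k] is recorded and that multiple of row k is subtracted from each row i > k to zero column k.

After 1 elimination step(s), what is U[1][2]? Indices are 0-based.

U[1][2] = 7

k=0: U[0][0]=7
  eliminate (1,0): mult=8, new row 1: (0, 8, 7); set L[1][0]=8
  eliminate (2,0): mult=9, new row 2: (0, 5, 4); set L[2][0]=9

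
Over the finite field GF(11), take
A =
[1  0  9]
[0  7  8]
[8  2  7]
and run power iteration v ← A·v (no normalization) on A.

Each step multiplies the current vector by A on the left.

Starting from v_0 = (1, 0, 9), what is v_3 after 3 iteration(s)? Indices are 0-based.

v_3 = (8, 5, 7)

v_0 = (1, 0, 9).
v_1 = A·v_0 = (5, 6, 5).
v_2 = A·v_1 = (6, 5, 10).
v_3 = A·v_2 = (8, 5, 7).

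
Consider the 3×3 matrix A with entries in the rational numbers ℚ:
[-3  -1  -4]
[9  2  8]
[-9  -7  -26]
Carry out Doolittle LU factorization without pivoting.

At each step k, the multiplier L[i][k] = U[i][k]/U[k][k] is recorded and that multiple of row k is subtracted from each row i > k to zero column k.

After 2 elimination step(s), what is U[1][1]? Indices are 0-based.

k=0: U[0][0]=-3
  eliminate (1,0): mult=-3, new row 1: (0, -1, -4); set L[1][0]=-3
  eliminate (2,0): mult=3, new row 2: (0, -4, -14); set L[2][0]=3
k=1: U[1][1]=-1
  eliminate (2,1): mult=4, new row 2: (0, 0, 2); set L[2][1]=4

U[1][1] = -1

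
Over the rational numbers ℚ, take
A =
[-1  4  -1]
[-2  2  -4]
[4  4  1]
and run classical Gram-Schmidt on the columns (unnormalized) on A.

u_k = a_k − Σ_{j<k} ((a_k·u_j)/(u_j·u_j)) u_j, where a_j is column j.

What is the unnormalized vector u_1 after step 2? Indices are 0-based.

Step 1: u_0 = a_0 = (-1, -2, 4).
Step 2: u_1 = a_1 − (8/21)·u_0 = (92/21, 58/21, 52/21).

u_1 = (92/21, 58/21, 52/21)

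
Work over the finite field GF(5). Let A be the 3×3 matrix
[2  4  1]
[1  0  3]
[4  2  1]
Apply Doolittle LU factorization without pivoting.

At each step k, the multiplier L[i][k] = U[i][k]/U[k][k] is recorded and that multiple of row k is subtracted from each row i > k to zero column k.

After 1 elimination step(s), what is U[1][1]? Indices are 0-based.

U[1][1] = 3

[col 0] pivot 2
  R1 -= 3*R0 → (0, 3, 0)  (L[1][0] := 3)
  R2 -= 2*R0 → (0, 4, 4)  (L[2][0] := 2)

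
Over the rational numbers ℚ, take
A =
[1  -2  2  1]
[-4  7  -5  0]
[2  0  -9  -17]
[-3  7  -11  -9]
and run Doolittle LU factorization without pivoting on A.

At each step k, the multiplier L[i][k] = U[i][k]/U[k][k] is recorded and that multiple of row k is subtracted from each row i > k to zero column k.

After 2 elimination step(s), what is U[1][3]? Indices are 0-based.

U[1][3] = 4

Step 1: pivot at (0,0) is 1.
  row1 ← row1 − (-4)·row0  ⇒  L[1][0]=-4, U row1=(0, -1, 3, 4)
  row2 ← row2 − (2)·row0  ⇒  L[2][0]=2, U row2=(0, 4, -13, -19)
  row3 ← row3 − (-3)·row0  ⇒  L[3][0]=-3, U row3=(0, 1, -5, -6)
Step 2: pivot at (1,1) is -1.
  row2 ← row2 − (-4)·row1  ⇒  L[2][1]=-4, U row2=(0, 0, -1, -3)
  row3 ← row3 − (-1)·row1  ⇒  L[3][1]=-1, U row3=(0, 0, -2, -2)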